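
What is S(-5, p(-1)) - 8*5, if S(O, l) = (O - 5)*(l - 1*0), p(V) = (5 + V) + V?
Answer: -70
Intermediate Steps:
p(V) = 5 + 2*V
S(O, l) = l*(-5 + O) (S(O, l) = (-5 + O)*(l + 0) = (-5 + O)*l = l*(-5 + O))
S(-5, p(-1)) - 8*5 = (5 + 2*(-1))*(-5 - 5) - 8*5 = (5 - 2)*(-10) - 40 = 3*(-10) - 40 = -30 - 40 = -70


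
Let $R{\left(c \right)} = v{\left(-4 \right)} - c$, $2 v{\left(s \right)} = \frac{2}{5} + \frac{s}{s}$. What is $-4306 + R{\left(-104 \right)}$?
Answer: $- \frac{42013}{10} \approx -4201.3$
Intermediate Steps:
$v{\left(s \right)} = \frac{7}{10}$ ($v{\left(s \right)} = \frac{\frac{2}{5} + \frac{s}{s}}{2} = \frac{2 \cdot \frac{1}{5} + 1}{2} = \frac{\frac{2}{5} + 1}{2} = \frac{1}{2} \cdot \frac{7}{5} = \frac{7}{10}$)
$R{\left(c \right)} = \frac{7}{10} - c$
$-4306 + R{\left(-104 \right)} = -4306 + \left(\frac{7}{10} - -104\right) = -4306 + \left(\frac{7}{10} + 104\right) = -4306 + \frac{1047}{10} = - \frac{42013}{10}$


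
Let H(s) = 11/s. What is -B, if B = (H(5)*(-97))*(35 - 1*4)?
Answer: 33077/5 ≈ 6615.4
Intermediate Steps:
B = -33077/5 (B = ((11/5)*(-97))*(35 - 1*4) = ((11*(1/5))*(-97))*(35 - 4) = ((11/5)*(-97))*31 = -1067/5*31 = -33077/5 ≈ -6615.4)
-B = -1*(-33077/5) = 33077/5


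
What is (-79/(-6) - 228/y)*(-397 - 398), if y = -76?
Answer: -25705/2 ≈ -12853.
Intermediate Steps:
(-79/(-6) - 228/y)*(-397 - 398) = (-79/(-6) - 228/(-76))*(-397 - 398) = (-79*(-1/6) - 228*(-1/76))*(-795) = (79/6 + 3)*(-795) = (97/6)*(-795) = -25705/2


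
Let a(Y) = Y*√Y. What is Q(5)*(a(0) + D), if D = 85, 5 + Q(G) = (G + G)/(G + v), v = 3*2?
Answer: -3825/11 ≈ -347.73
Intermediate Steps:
v = 6
Q(G) = -5 + 2*G/(6 + G) (Q(G) = -5 + (G + G)/(G + 6) = -5 + (2*G)/(6 + G) = -5 + 2*G/(6 + G))
a(Y) = Y^(3/2)
Q(5)*(a(0) + D) = (3*(-10 - 1*5)/(6 + 5))*(0^(3/2) + 85) = (3*(-10 - 5)/11)*(0 + 85) = (3*(1/11)*(-15))*85 = -45/11*85 = -3825/11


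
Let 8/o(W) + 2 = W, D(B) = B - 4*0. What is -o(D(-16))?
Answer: 4/9 ≈ 0.44444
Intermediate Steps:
D(B) = B (D(B) = B + 0 = B)
o(W) = 8/(-2 + W)
-o(D(-16)) = -8/(-2 - 16) = -8/(-18) = -8*(-1)/18 = -1*(-4/9) = 4/9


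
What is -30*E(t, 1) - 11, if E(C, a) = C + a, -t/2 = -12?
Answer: -761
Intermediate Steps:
t = 24 (t = -2*(-12) = 24)
-30*E(t, 1) - 11 = -30*(24 + 1) - 11 = -30*25 - 11 = -750 - 11 = -761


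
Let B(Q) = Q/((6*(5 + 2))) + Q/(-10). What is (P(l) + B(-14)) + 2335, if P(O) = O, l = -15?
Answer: 34816/15 ≈ 2321.1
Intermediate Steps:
B(Q) = -8*Q/105 (B(Q) = Q/((6*7)) + Q*(-⅒) = Q/42 - Q/10 = -8*Q/105)
(P(l) + B(-14)) + 2335 = (-15 - 8/105*(-14)) + 2335 = (-15 + 16/15) + 2335 = -209/15 + 2335 = 34816/15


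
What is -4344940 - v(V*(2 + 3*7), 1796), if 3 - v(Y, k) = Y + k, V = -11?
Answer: -4343400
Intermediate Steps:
v(Y, k) = 3 - Y - k (v(Y, k) = 3 - (Y + k) = 3 + (-Y - k) = 3 - Y - k)
-4344940 - v(V*(2 + 3*7), 1796) = -4344940 - (3 - (-11)*(2 + 3*7) - 1*1796) = -4344940 - (3 - (-11)*(2 + 21) - 1796) = -4344940 - (3 - (-11)*23 - 1796) = -4344940 - (3 - 1*(-253) - 1796) = -4344940 - (3 + 253 - 1796) = -4344940 - 1*(-1540) = -4344940 + 1540 = -4343400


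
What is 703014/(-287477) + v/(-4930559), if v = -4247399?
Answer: -2245222482503/1417422309643 ≈ -1.5840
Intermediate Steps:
703014/(-287477) + v/(-4930559) = 703014/(-287477) - 4247399/(-4930559) = 703014*(-1/287477) - 4247399*(-1/4930559) = -703014/287477 + 4247399/4930559 = -2245222482503/1417422309643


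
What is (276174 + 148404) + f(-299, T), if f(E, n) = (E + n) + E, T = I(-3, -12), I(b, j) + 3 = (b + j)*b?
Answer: 424022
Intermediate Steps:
I(b, j) = -3 + b*(b + j) (I(b, j) = -3 + (b + j)*b = -3 + b*(b + j))
T = 42 (T = -3 + (-3)² - 3*(-12) = -3 + 9 + 36 = 42)
f(E, n) = n + 2*E
(276174 + 148404) + f(-299, T) = (276174 + 148404) + (42 + 2*(-299)) = 424578 + (42 - 598) = 424578 - 556 = 424022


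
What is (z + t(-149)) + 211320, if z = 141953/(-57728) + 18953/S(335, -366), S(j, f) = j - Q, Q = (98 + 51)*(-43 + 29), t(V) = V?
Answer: 29513901291019/139759488 ≈ 2.1118e+5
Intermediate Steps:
Q = -2086 (Q = 149*(-14) = -2086)
S(j, f) = 2086 + j (S(j, f) = j - 1*(-2086) = j + 2086 = 2086 + j)
z = 750450571/139759488 (z = 141953/(-57728) + 18953/(2086 + 335) = 141953*(-1/57728) + 18953/2421 = -141953/57728 + 18953*(1/2421) = -141953/57728 + 18953/2421 = 750450571/139759488 ≈ 5.3696)
(z + t(-149)) + 211320 = (750450571/139759488 - 149) + 211320 = -20073713141/139759488 + 211320 = 29513901291019/139759488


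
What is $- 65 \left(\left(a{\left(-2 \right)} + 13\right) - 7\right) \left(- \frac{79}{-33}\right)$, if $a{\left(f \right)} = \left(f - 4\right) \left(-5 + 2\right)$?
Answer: $- \frac{41080}{11} \approx -3734.5$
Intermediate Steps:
$a{\left(f \right)} = 12 - 3 f$ ($a{\left(f \right)} = \left(-4 + f\right) \left(-3\right) = 12 - 3 f$)
$- 65 \left(\left(a{\left(-2 \right)} + 13\right) - 7\right) \left(- \frac{79}{-33}\right) = - 65 \left(\left(\left(12 - -6\right) + 13\right) - 7\right) \left(- \frac{79}{-33}\right) = - 65 \left(\left(\left(12 + 6\right) + 13\right) - 7\right) \left(\left(-79\right) \left(- \frac{1}{33}\right)\right) = - 65 \left(\left(18 + 13\right) - 7\right) \frac{79}{33} = - 65 \left(31 - 7\right) \frac{79}{33} = \left(-65\right) 24 \cdot \frac{79}{33} = \left(-1560\right) \frac{79}{33} = - \frac{41080}{11}$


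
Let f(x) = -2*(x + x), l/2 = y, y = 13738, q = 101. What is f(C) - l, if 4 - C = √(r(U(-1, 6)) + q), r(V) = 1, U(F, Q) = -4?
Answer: -27492 + 4*√102 ≈ -27452.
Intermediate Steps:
C = 4 - √102 (C = 4 - √(1 + 101) = 4 - √102 ≈ -6.0995)
l = 27476 (l = 2*13738 = 27476)
f(x) = -4*x
f(C) - l = -4*(4 - √102) - 1*27476 = (-16 + 4*√102) - 27476 = -27492 + 4*√102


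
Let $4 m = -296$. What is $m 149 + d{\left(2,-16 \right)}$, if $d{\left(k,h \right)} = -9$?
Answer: $-11035$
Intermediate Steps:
$m = -74$ ($m = \frac{1}{4} \left(-296\right) = -74$)
$m 149 + d{\left(2,-16 \right)} = \left(-74\right) 149 - 9 = -11026 - 9 = -11035$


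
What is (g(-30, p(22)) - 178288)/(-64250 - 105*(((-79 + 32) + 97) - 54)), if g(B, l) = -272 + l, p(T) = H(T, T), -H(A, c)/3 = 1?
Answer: 178563/63830 ≈ 2.7975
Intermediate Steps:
H(A, c) = -3 (H(A, c) = -3*1 = -3)
p(T) = -3
(g(-30, p(22)) - 178288)/(-64250 - 105*(((-79 + 32) + 97) - 54)) = ((-272 - 3) - 178288)/(-64250 - 105*(((-79 + 32) + 97) - 54)) = (-275 - 178288)/(-64250 - 105*((-47 + 97) - 54)) = -178563/(-64250 - 105*(50 - 54)) = -178563/(-64250 - 105*(-4)) = -178563/(-64250 + 420) = -178563/(-63830) = -178563*(-1/63830) = 178563/63830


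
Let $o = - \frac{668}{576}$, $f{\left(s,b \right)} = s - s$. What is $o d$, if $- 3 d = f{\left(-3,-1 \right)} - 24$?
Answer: $- \frac{167}{18} \approx -9.2778$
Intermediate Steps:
$f{\left(s,b \right)} = 0$
$o = - \frac{167}{144}$ ($o = \left(-668\right) \frac{1}{576} = - \frac{167}{144} \approx -1.1597$)
$d = 8$ ($d = - \frac{0 - 24}{3} = \left(- \frac{1}{3}\right) \left(-24\right) = 8$)
$o d = \left(- \frac{167}{144}\right) 8 = - \frac{167}{18}$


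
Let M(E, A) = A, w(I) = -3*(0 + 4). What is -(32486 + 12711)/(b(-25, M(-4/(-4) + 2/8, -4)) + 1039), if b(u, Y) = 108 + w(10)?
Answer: -45197/1135 ≈ -39.821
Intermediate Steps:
w(I) = -12 (w(I) = -3*4 = -12)
b(u, Y) = 96 (b(u, Y) = 108 - 12 = 96)
-(32486 + 12711)/(b(-25, M(-4/(-4) + 2/8, -4)) + 1039) = -(32486 + 12711)/(96 + 1039) = -45197/1135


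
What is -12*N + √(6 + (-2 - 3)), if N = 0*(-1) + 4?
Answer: -47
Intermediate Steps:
N = 4 (N = 0 + 4 = 4)
-12*N + √(6 + (-2 - 3)) = -12*4 + √(6 + (-2 - 3)) = -48 + √(6 - 5) = -48 + √1 = -48 + 1 = -47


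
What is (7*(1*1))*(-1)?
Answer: -7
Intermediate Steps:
(7*(1*1))*(-1) = (7*1)*(-1) = 7*(-1) = -7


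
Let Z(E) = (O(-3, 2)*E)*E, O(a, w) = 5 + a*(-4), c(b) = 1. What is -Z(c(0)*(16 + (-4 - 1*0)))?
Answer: -2448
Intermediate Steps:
O(a, w) = 5 - 4*a
Z(E) = 17*E² (Z(E) = ((5 - 4*(-3))*E)*E = ((5 + 12)*E)*E = (17*E)*E = 17*E²)
-Z(c(0)*(16 + (-4 - 1*0))) = -17*(1*(16 + (-4 - 1*0)))² = -17*(1*(16 + (-4 + 0)))² = -17*(1*(16 - 4))² = -17*(1*12)² = -17*12² = -17*144 = -1*2448 = -2448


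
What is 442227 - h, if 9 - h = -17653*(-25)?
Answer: 883543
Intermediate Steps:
h = -441316 (h = 9 - (-17653)*(-25) = 9 - 1*441325 = 9 - 441325 = -441316)
442227 - h = 442227 - 1*(-441316) = 442227 + 441316 = 883543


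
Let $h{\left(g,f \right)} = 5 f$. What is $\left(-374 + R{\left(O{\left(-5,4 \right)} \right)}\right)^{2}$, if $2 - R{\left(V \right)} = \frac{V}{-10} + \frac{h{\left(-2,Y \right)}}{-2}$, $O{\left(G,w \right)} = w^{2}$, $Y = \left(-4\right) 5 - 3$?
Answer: $\frac{18309841}{100} \approx 1.831 \cdot 10^{5}$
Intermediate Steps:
$Y = -23$ ($Y = -20 - 3 = -23$)
$R{\left(V \right)} = - \frac{111}{2} + \frac{V}{10}$ ($R{\left(V \right)} = 2 - \left(\frac{V}{-10} + \frac{5 \left(-23\right)}{-2}\right) = 2 - \left(V \left(- \frac{1}{10}\right) - - \frac{115}{2}\right) = 2 - \left(- \frac{V}{10} + \frac{115}{2}\right) = 2 - \left(\frac{115}{2} - \frac{V}{10}\right) = 2 + \left(- \frac{115}{2} + \frac{V}{10}\right) = - \frac{111}{2} + \frac{V}{10}$)
$\left(-374 + R{\left(O{\left(-5,4 \right)} \right)}\right)^{2} = \left(-374 - \left(\frac{111}{2} - \frac{4^{2}}{10}\right)\right)^{2} = \left(-374 + \left(- \frac{111}{2} + \frac{1}{10} \cdot 16\right)\right)^{2} = \left(-374 + \left(- \frac{111}{2} + \frac{8}{5}\right)\right)^{2} = \left(-374 - \frac{539}{10}\right)^{2} = \left(- \frac{4279}{10}\right)^{2} = \frac{18309841}{100}$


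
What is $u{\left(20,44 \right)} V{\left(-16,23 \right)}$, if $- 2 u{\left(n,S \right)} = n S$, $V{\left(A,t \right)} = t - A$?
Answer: $-17160$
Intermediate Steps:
$u{\left(n,S \right)} = - \frac{S n}{2}$ ($u{\left(n,S \right)} = - \frac{n S}{2} = - \frac{S n}{2}$)
$u{\left(20,44 \right)} V{\left(-16,23 \right)} = \left(- \frac{1}{2}\right) 44 \cdot 20 \left(23 - -16\right) = - 440 \left(23 + 16\right) = \left(-440\right) 39 = -17160$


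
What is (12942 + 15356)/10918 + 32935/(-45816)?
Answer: 468458419/250109544 ≈ 1.8730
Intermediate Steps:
(12942 + 15356)/10918 + 32935/(-45816) = 28298*(1/10918) + 32935*(-1/45816) = 14149/5459 - 32935/45816 = 468458419/250109544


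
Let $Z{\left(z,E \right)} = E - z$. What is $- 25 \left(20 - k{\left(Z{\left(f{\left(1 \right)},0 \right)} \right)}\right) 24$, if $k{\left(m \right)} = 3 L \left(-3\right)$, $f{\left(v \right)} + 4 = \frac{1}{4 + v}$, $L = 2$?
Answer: $-22800$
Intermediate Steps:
$f{\left(v \right)} = -4 + \frac{1}{4 + v}$
$k{\left(m \right)} = -18$ ($k{\left(m \right)} = 3 \cdot 2 \left(-3\right) = 6 \left(-3\right) = -18$)
$- 25 \left(20 - k{\left(Z{\left(f{\left(1 \right)},0 \right)} \right)}\right) 24 = - 25 \left(20 - -18\right) 24 = - 25 \left(20 + 18\right) 24 = \left(-25\right) 38 \cdot 24 = \left(-950\right) 24 = -22800$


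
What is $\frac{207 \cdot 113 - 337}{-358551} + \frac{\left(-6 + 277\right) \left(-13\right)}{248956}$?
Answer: $- \frac{7002606797}{89263422756} \approx -0.078449$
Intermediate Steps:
$\frac{207 \cdot 113 - 337}{-358551} + \frac{\left(-6 + 277\right) \left(-13\right)}{248956} = \left(23391 - 337\right) \left(- \frac{1}{358551}\right) + 271 \left(-13\right) \frac{1}{248956} = 23054 \left(- \frac{1}{358551}\right) - \frac{3523}{248956} = - \frac{23054}{358551} - \frac{3523}{248956} = - \frac{7002606797}{89263422756}$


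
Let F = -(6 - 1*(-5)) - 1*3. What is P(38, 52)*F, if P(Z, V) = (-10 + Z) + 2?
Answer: -420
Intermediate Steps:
P(Z, V) = -8 + Z
F = -14 (F = -(6 + 5) - 3 = -1*11 - 3 = -11 - 3 = -14)
P(38, 52)*F = (-8 + 38)*(-14) = 30*(-14) = -420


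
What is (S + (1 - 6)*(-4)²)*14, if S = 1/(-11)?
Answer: -12334/11 ≈ -1121.3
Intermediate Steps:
S = -1/11 ≈ -0.090909
(S + (1 - 6)*(-4)²)*14 = (-1/11 + (1 - 6)*(-4)²)*14 = (-1/11 - 5*16)*14 = (-1/11 - 80)*14 = -881/11*14 = -12334/11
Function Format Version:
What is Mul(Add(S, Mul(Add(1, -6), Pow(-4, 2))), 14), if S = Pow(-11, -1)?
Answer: Rational(-12334, 11) ≈ -1121.3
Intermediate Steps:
S = Rational(-1, 11) ≈ -0.090909
Mul(Add(S, Mul(Add(1, -6), Pow(-4, 2))), 14) = Mul(Add(Rational(-1, 11), Mul(Add(1, -6), Pow(-4, 2))), 14) = Mul(Add(Rational(-1, 11), Mul(-5, 16)), 14) = Mul(Add(Rational(-1, 11), -80), 14) = Mul(Rational(-881, 11), 14) = Rational(-12334, 11)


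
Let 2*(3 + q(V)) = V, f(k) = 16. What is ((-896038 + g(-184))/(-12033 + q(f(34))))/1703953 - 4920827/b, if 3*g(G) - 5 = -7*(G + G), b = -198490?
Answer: 6577385794917569/265309673824380 ≈ 24.791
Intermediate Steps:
g(G) = 5/3 - 14*G/3 (g(G) = 5/3 + (-7*(G + G))/3 = 5/3 + (-14*G)/3 = 5/3 - 14*G/3)
q(V) = -3 + V/2
((-896038 + g(-184))/(-12033 + q(f(34))))/1703953 - 4920827/b = ((-896038 + (5/3 - 14/3*(-184)))/(-12033 + (-3 + (½)*16)))/1703953 - 4920827/(-198490) = ((-896038 + (5/3 + 2576/3))/(-12033 + (-3 + 8)))*(1/1703953) - 4920827*(-1/198490) = ((-896038 + 2581/3)/(-12033 + 5))*(1/1703953) + 213949/8630 = -2685533/3/(-12028)*(1/1703953) + 213949/8630 = -2685533/3*(-1/12028)*(1/1703953) + 213949/8630 = (2685533/36084)*(1/1703953) + 213949/8630 = 2685533/61485440052 + 213949/8630 = 6577385794917569/265309673824380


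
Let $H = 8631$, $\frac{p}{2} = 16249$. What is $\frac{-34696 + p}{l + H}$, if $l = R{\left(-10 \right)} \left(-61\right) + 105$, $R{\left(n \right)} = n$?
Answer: $- \frac{1099}{4673} \approx -0.23518$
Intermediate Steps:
$p = 32498$ ($p = 2 \cdot 16249 = 32498$)
$l = 715$ ($l = \left(-10\right) \left(-61\right) + 105 = 610 + 105 = 715$)
$\frac{-34696 + p}{l + H} = \frac{-34696 + 32498}{715 + 8631} = - \frac{2198}{9346} = \left(-2198\right) \frac{1}{9346} = - \frac{1099}{4673}$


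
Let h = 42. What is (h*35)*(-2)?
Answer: -2940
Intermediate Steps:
(h*35)*(-2) = (42*35)*(-2) = 1470*(-2) = -2940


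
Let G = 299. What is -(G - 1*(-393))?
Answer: -692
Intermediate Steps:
-(G - 1*(-393)) = -(299 - 1*(-393)) = -(299 + 393) = -1*692 = -692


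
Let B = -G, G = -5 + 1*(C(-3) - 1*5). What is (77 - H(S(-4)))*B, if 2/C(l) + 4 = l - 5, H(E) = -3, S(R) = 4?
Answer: 2440/3 ≈ 813.33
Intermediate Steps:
C(l) = 2/(-9 + l) (C(l) = 2/(-4 + (l - 5)) = 2/(-4 + (-5 + l)) = 2/(-9 + l))
G = -61/6 (G = -5 + 1*(2/(-9 - 3) - 1*5) = -5 + 1*(2/(-12) - 5) = -5 + 1*(2*(-1/12) - 5) = -5 + 1*(-1/6 - 5) = -5 + 1*(-31/6) = -5 - 31/6 = -61/6 ≈ -10.167)
B = 61/6 (B = -1*(-61/6) = 61/6 ≈ 10.167)
(77 - H(S(-4)))*B = (77 - 1*(-3))*(61/6) = (77 + 3)*(61/6) = 80*(61/6) = 2440/3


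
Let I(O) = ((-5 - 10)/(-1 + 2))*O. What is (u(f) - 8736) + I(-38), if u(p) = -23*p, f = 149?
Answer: -11593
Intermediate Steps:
I(O) = -15*O (I(O) = (-15/1)*O = (-15*1)*O = -15*O)
(u(f) - 8736) + I(-38) = (-23*149 - 8736) - 15*(-38) = (-3427 - 8736) + 570 = -12163 + 570 = -11593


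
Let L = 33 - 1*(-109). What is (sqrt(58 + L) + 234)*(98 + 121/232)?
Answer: 2674269/116 + 114285*sqrt(2)/116 ≈ 24447.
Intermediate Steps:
L = 142 (L = 33 + 109 = 142)
(sqrt(58 + L) + 234)*(98 + 121/232) = (sqrt(58 + 142) + 234)*(98 + 121/232) = (sqrt(200) + 234)*(98 + 121*(1/232)) = (10*sqrt(2) + 234)*(98 + 121/232) = (234 + 10*sqrt(2))*(22857/232) = 2674269/116 + 114285*sqrt(2)/116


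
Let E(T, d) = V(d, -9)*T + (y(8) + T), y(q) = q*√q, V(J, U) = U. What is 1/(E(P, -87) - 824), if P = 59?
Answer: -81/104944 - √2/104944 ≈ -0.00078532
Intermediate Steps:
y(q) = q^(3/2)
E(T, d) = -8*T + 16*√2 (E(T, d) = -9*T + (8^(3/2) + T) = -9*T + (16*√2 + T) = -9*T + (T + 16*√2) = -8*T + 16*√2)
1/(E(P, -87) - 824) = 1/((-8*59 + 16*√2) - 824) = 1/((-472 + 16*√2) - 824) = 1/(-1296 + 16*√2)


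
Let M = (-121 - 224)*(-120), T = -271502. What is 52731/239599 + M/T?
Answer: 70922151/1049219479 ≈ 0.067595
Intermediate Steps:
M = 41400 (M = -345*(-120) = 41400)
52731/239599 + M/T = 52731/239599 + 41400/(-271502) = 52731*(1/239599) + 41400*(-1/271502) = 1701/7729 - 20700/135751 = 70922151/1049219479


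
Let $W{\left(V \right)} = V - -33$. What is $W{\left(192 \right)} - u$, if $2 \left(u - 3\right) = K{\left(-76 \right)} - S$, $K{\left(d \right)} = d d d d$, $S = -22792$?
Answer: $-16692262$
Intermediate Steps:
$W{\left(V \right)} = 33 + V$ ($W{\left(V \right)} = V + 33 = 33 + V$)
$K{\left(d \right)} = d^{4}$ ($K{\left(d \right)} = d^{2} d^{2} = d^{4}$)
$u = 16692487$ ($u = 3 + \frac{\left(-76\right)^{4} - -22792}{2} = 3 + \frac{33362176 + 22792}{2} = 3 + \frac{1}{2} \cdot 33384968 = 3 + 16692484 = 16692487$)
$W{\left(192 \right)} - u = \left(33 + 192\right) - 16692487 = 225 - 16692487 = -16692262$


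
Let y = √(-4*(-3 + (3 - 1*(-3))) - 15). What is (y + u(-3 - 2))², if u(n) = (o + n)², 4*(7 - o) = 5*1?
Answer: -6831/256 + 27*I*√3/8 ≈ -26.684 + 5.8457*I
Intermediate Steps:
o = 23/4 (o = 7 - 5/4 = 23/4 ≈ 5.7500)
u(n) = (23/4 + n)²
y = 3*I*√3 (y = √(-4*(-3 + (3 + 3)) - 15) = √(-4*(-3 + 6) - 15) = √(-4*3 - 15) = √(-12 - 15) = √(-27) = 3*I*√3 ≈ 5.1962*I)
(y + u(-3 - 2))² = (3*I*√3 + (23 + 4*(-3 - 2))²/16)² = (3*I*√3 + (23 + 4*(-5))²/16)² = (3*I*√3 + (23 - 20)²/16)² = (3*I*√3 + (1/16)*3²)² = (3*I*√3 + (1/16)*9)² = (3*I*√3 + 9/16)² = (9/16 + 3*I*√3)²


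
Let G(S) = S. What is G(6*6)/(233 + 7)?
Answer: 3/20 ≈ 0.15000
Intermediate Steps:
G(6*6)/(233 + 7) = (6*6)/(233 + 7) = 36/240 = (1/240)*36 = 3/20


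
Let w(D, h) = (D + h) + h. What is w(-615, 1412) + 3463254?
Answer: 3465463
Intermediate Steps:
w(D, h) = D + 2*h
w(-615, 1412) + 3463254 = (-615 + 2*1412) + 3463254 = (-615 + 2824) + 3463254 = 2209 + 3463254 = 3465463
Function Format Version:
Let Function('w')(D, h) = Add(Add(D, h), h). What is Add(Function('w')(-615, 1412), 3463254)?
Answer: 3465463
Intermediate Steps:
Function('w')(D, h) = Add(D, Mul(2, h))
Add(Function('w')(-615, 1412), 3463254) = Add(Add(-615, Mul(2, 1412)), 3463254) = Add(Add(-615, 2824), 3463254) = Add(2209, 3463254) = 3465463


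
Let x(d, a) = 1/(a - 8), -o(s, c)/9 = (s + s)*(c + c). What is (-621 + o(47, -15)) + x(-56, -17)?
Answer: 618974/25 ≈ 24759.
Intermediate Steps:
o(s, c) = -36*c*s (o(s, c) = -9*(s + s)*(c + c) = -9*2*s*2*c = -36*c*s)
x(d, a) = 1/(-8 + a)
(-621 + o(47, -15)) + x(-56, -17) = (-621 - 36*(-15)*47) + 1/(-8 - 17) = (-621 + 25380) + 1/(-25) = 24759 - 1/25 = 618974/25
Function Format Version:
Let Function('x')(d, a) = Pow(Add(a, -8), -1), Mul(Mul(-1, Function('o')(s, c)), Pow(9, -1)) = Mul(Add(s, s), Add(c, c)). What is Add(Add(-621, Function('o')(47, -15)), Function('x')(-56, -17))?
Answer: Rational(618974, 25) ≈ 24759.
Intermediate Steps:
Function('o')(s, c) = Mul(-36, c, s) (Function('o')(s, c) = Mul(-9, Mul(Add(s, s), Add(c, c))) = Mul(-9, Mul(Mul(2, s), Mul(2, c))) = Mul(-9, Mul(4, c, s)) = Mul(-36, c, s))
Function('x')(d, a) = Pow(Add(-8, a), -1)
Add(Add(-621, Function('o')(47, -15)), Function('x')(-56, -17)) = Add(Add(-621, Mul(-36, -15, 47)), Pow(Add(-8, -17), -1)) = Add(Add(-621, 25380), Pow(-25, -1)) = Add(24759, Rational(-1, 25)) = Rational(618974, 25)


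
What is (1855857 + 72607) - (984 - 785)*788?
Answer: 1771652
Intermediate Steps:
(1855857 + 72607) - (984 - 785)*788 = 1928464 - 199*788 = 1928464 - 1*156812 = 1928464 - 156812 = 1771652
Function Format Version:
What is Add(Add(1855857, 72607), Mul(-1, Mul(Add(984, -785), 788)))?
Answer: 1771652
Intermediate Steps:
Add(Add(1855857, 72607), Mul(-1, Mul(Add(984, -785), 788))) = Add(1928464, Mul(-1, Mul(199, 788))) = Add(1928464, Mul(-1, 156812)) = Add(1928464, -156812) = 1771652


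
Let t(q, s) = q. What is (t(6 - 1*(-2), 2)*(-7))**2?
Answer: 3136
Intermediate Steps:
(t(6 - 1*(-2), 2)*(-7))**2 = ((6 - 1*(-2))*(-7))**2 = ((6 + 2)*(-7))**2 = (8*(-7))**2 = (-56)**2 = 3136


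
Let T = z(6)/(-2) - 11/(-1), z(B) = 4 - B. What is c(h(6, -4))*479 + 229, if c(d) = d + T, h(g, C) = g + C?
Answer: 6935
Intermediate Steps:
h(g, C) = C + g
T = 12 (T = (4 - 1*6)/(-2) - 11/(-1) = (4 - 6)*(-½) - 11*(-1) = -2*(-½) + 11 = 1 + 11 = 12)
c(d) = 12 + d (c(d) = d + 12 = 12 + d)
c(h(6, -4))*479 + 229 = (12 + (-4 + 6))*479 + 229 = (12 + 2)*479 + 229 = 14*479 + 229 = 6706 + 229 = 6935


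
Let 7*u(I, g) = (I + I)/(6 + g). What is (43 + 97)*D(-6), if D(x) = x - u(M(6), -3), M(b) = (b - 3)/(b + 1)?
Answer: -5920/7 ≈ -845.71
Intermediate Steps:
M(b) = (-3 + b)/(1 + b)
u(I, g) = 2*I/(7*(6 + g)) (u(I, g) = ((I + I)/(6 + g))/7 = ((2*I)/(6 + g))/7 = (2*I/(6 + g))/7 = 2*I/(7*(6 + g)))
D(x) = -2/49 + x (D(x) = x - 2*(-3 + 6)/(1 + 6)/(7*(6 - 3)) = x - 2*3/7/(7*3) = x - 2*(⅐)*3/(7*3) = x - 2*3/(7*7*3) = x - 1*2/49 = x - 2/49 = -2/49 + x)
(43 + 97)*D(-6) = (43 + 97)*(-2/49 - 6) = 140*(-296/49) = -5920/7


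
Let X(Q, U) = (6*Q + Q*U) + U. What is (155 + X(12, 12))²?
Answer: 146689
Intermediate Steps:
X(Q, U) = U + 6*Q + Q*U
(155 + X(12, 12))² = (155 + (12 + 6*12 + 12*12))² = (155 + (12 + 72 + 144))² = (155 + 228)² = 383² = 146689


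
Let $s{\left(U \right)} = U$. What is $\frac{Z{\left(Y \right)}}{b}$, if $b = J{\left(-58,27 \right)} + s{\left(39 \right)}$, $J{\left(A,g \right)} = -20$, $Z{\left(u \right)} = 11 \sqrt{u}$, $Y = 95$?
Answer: $\frac{11 \sqrt{95}}{19} \approx 5.6429$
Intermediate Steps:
$b = 19$ ($b = -20 + 39 = 19$)
$\frac{Z{\left(Y \right)}}{b} = \frac{11 \sqrt{95}}{19}$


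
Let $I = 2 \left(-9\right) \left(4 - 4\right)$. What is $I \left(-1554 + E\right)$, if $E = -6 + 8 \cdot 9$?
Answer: $0$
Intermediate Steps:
$E = 66$ ($E = -6 + 72 = 66$)
$I = 0$ ($I = \left(-18\right) 0 = 0$)
$I \left(-1554 + E\right) = 0 \left(-1554 + 66\right) = 0 \left(-1488\right) = 0$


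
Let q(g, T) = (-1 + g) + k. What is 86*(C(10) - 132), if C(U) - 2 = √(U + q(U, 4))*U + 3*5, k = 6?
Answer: -5590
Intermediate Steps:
q(g, T) = 5 + g (q(g, T) = (-1 + g) + 6 = 5 + g)
C(U) = 17 + U*√(5 + 2*U) (C(U) = 2 + (√(U + (5 + U))*U + 3*5) = 2 + (√(5 + 2*U)*U + 15) = 2 + (U*√(5 + 2*U) + 15) = 2 + (15 + U*√(5 + 2*U)) = 17 + U*√(5 + 2*U))
86*(C(10) - 132) = 86*((17 + 10*√(5 + 2*10)) - 132) = 86*((17 + 10*√(5 + 20)) - 132) = 86*((17 + 10*√25) - 132) = 86*((17 + 10*5) - 132) = 86*((17 + 50) - 132) = 86*(67 - 132) = 86*(-65) = -5590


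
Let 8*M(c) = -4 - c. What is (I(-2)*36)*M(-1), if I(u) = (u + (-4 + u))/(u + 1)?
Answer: -108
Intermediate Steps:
M(c) = -½ - c/8 (M(c) = (-4 - c)/8 = -½ - c/8)
I(u) = (-4 + 2*u)/(1 + u)
(I(-2)*36)*M(-1) = ((2*(-2 - 2)/(1 - 2))*36)*(-½ - ⅛*(-1)) = ((2*(-4)/(-1))*36)*(-½ + ⅛) = ((2*(-1)*(-4))*36)*(-3/8) = (8*36)*(-3/8) = 288*(-3/8) = -108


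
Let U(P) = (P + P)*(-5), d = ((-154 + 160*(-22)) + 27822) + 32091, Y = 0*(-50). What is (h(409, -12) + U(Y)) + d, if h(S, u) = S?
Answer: 56648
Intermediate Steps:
Y = 0
d = 56239 (d = ((-154 - 3520) + 27822) + 32091 = (-3674 + 27822) + 32091 = 24148 + 32091 = 56239)
U(P) = -10*P (U(P) = (2*P)*(-5) = -10*P)
(h(409, -12) + U(Y)) + d = (409 - 10*0) + 56239 = (409 + 0) + 56239 = 409 + 56239 = 56648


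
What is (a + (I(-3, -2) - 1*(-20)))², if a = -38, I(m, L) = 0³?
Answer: 324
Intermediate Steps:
I(m, L) = 0
(a + (I(-3, -2) - 1*(-20)))² = (-38 + (0 - 1*(-20)))² = (-38 + (0 + 20))² = (-38 + 20)² = (-18)² = 324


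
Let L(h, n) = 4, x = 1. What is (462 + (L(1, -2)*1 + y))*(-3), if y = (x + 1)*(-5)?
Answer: -1368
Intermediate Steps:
y = -10 (y = (1 + 1)*(-5) = 2*(-5) = -10)
(462 + (L(1, -2)*1 + y))*(-3) = (462 + (4*1 - 10))*(-3) = (462 + (4 - 10))*(-3) = (462 - 6)*(-3) = 456*(-3) = -1368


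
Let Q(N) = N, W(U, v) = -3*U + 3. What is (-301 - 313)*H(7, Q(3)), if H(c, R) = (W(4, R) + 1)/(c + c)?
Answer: 2456/7 ≈ 350.86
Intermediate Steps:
W(U, v) = 3 - 3*U
H(c, R) = -4/c (H(c, R) = ((3 - 3*4) + 1)/(c + c) = ((3 - 12) + 1)/((2*c)) = (-9 + 1)*(1/(2*c)) = -4/c)
(-301 - 313)*H(7, Q(3)) = (-301 - 313)*(-4/7) = -(-2456)/7 = -614*(-4/7) = 2456/7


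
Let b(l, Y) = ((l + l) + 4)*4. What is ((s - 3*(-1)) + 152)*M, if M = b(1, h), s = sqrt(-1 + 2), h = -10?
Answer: 3744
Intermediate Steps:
s = 1 (s = sqrt(1) = 1)
b(l, Y) = 16 + 8*l (b(l, Y) = (2*l + 4)*4 = (4 + 2*l)*4 = 16 + 8*l)
M = 24 (M = 16 + 8*1 = 16 + 8 = 24)
((s - 3*(-1)) + 152)*M = ((1 - 3*(-1)) + 152)*24 = ((1 + 3) + 152)*24 = (4 + 152)*24 = 156*24 = 3744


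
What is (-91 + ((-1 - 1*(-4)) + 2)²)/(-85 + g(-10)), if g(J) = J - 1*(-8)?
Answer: 22/29 ≈ 0.75862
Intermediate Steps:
g(J) = 8 + J (g(J) = J + 8 = 8 + J)
(-91 + ((-1 - 1*(-4)) + 2)²)/(-85 + g(-10)) = (-91 + ((-1 - 1*(-4)) + 2)²)/(-85 + (8 - 10)) = (-91 + ((-1 + 4) + 2)²)/(-85 - 2) = (-91 + (3 + 2)²)/(-87) = (-91 + 5²)*(-1/87) = (-91 + 25)*(-1/87) = -66*(-1/87) = 22/29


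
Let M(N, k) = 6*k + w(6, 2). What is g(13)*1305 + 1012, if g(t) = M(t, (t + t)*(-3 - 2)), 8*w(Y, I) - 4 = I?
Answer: -4063637/4 ≈ -1.0159e+6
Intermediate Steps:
w(Y, I) = ½ + I/8
M(N, k) = ¾ + 6*k (M(N, k) = 6*k + (½ + (⅛)*2) = 6*k + (½ + ¼) = 6*k + ¾ = ¾ + 6*k)
g(t) = ¾ - 60*t (g(t) = ¾ + 6*((t + t)*(-3 - 2)) = ¾ + 6*((2*t)*(-5)) = ¾ + 6*(-10*t) = ¾ - 60*t)
g(13)*1305 + 1012 = (¾ - 60*13)*1305 + 1012 = (¾ - 780)*1305 + 1012 = -3117/4*1305 + 1012 = -4067685/4 + 1012 = -4063637/4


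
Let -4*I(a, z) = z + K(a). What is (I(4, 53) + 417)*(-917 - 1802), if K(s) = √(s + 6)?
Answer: -4391185/4 + 2719*√10/4 ≈ -1.0956e+6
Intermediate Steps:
K(s) = √(6 + s)
I(a, z) = -z/4 - √(6 + a)/4 (I(a, z) = -(z + √(6 + a))/4 = -z/4 - √(6 + a)/4)
(I(4, 53) + 417)*(-917 - 1802) = ((-¼*53 - √(6 + 4)/4) + 417)*(-917 - 1802) = ((-53/4 - √10/4) + 417)*(-2719) = (1615/4 - √10/4)*(-2719) = -4391185/4 + 2719*√10/4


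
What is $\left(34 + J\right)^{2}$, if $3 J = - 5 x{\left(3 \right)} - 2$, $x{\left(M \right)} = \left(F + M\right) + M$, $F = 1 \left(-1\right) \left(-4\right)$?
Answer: $\frac{2500}{9} \approx 277.78$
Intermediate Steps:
$F = 4$ ($F = \left(-1\right) \left(-4\right) = 4$)
$x{\left(M \right)} = 4 + 2 M$ ($x{\left(M \right)} = \left(4 + M\right) + M = 4 + 2 M$)
$J = - \frac{52}{3}$ ($J = \frac{- 5 \left(4 + 2 \cdot 3\right) - 2}{3} = \frac{- 5 \left(4 + 6\right) - 2}{3} = \frac{\left(-5\right) 10 - 2}{3} = \frac{-50 - 2}{3} = \frac{1}{3} \left(-52\right) = - \frac{52}{3} \approx -17.333$)
$\left(34 + J\right)^{2} = \left(34 - \frac{52}{3}\right)^{2} = \left(\frac{50}{3}\right)^{2} = \frac{2500}{9}$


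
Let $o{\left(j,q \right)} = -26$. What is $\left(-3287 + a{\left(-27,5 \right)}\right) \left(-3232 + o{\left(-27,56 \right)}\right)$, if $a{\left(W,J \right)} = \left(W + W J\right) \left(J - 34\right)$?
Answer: $-4597038$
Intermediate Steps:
$a{\left(W,J \right)} = \left(-34 + J\right) \left(W + J W\right)$ ($a{\left(W,J \right)} = \left(W + J W\right) \left(-34 + J\right) = \left(-34 + J\right) \left(W + J W\right)$)
$\left(-3287 + a{\left(-27,5 \right)}\right) \left(-3232 + o{\left(-27,56 \right)}\right) = \left(-3287 - 27 \left(-34 + 5^{2} - 165\right)\right) \left(-3232 - 26\right) = \left(-3287 - 27 \left(-34 + 25 - 165\right)\right) \left(-3258\right) = \left(-3287 - -4698\right) \left(-3258\right) = \left(-3287 + 4698\right) \left(-3258\right) = 1411 \left(-3258\right) = -4597038$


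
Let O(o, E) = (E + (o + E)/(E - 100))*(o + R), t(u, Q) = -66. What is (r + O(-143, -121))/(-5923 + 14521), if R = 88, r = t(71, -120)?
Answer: 1441649/1900158 ≈ 0.75870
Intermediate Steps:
r = -66
O(o, E) = (88 + o)*(E + (E + o)/(-100 + E)) (O(o, E) = (E + (o + E)/(E - 100))*(o + 88) = (E + (E + o)/(-100 + E))*(88 + o) = (88 + o)*(E + (E + o)/(-100 + E)))
(r + O(-143, -121))/(-5923 + 14521) = (-66 + ((-143)² - 8712*(-121) + 88*(-143) + 88*(-121)² - 143*(-121)² - 99*(-121)*(-143))/(-100 - 121))/(-5923 + 14521) = (-66 + (20449 + 1054152 - 12584 + 88*14641 - 143*14641 - 1712997)/(-221))/8598 = (-66 - (20449 + 1054152 - 12584 + 1288408 - 2093663 - 1712997)/221)*(1/8598) = (-66 - 1/221*(-1456235))*(1/8598) = (-66 + 1456235/221)*(1/8598) = (1441649/221)*(1/8598) = 1441649/1900158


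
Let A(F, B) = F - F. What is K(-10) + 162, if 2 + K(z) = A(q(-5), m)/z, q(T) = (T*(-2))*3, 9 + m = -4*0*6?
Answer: 160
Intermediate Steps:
m = -9 (m = -9 - 4*0*6 = -9 + 0*6 = -9 + 0 = -9)
q(T) = -6*T (q(T) = -2*T*3 = -6*T)
A(F, B) = 0
K(z) = -2 (K(z) = -2 + 0/z = -2 + 0 = -2)
K(-10) + 162 = -2 + 162 = 160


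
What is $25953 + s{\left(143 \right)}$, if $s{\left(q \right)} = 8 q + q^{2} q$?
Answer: $2951304$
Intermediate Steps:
$s{\left(q \right)} = q^{3} + 8 q$ ($s{\left(q \right)} = 8 q + q^{3} = q^{3} + 8 q$)
$25953 + s{\left(143 \right)} = 25953 + 143 \left(8 + 143^{2}\right) = 25953 + 143 \left(8 + 20449\right) = 25953 + 143 \cdot 20457 = 25953 + 2925351 = 2951304$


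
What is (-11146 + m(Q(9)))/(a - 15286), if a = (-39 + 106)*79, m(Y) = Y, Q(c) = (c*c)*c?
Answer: 10417/9993 ≈ 1.0424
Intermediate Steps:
Q(c) = c³ (Q(c) = c²*c = c³)
a = 5293 (a = 67*79 = 5293)
(-11146 + m(Q(9)))/(a - 15286) = (-11146 + 9³)/(5293 - 15286) = (-11146 + 729)/(-9993) = -10417*(-1/9993) = 10417/9993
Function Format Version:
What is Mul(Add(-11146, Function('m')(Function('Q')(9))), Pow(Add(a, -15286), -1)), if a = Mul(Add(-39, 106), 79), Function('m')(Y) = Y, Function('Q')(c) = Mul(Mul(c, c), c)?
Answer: Rational(10417, 9993) ≈ 1.0424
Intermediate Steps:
Function('Q')(c) = Pow(c, 3) (Function('Q')(c) = Mul(Pow(c, 2), c) = Pow(c, 3))
a = 5293 (a = Mul(67, 79) = 5293)
Mul(Add(-11146, Function('m')(Function('Q')(9))), Pow(Add(a, -15286), -1)) = Mul(Add(-11146, Pow(9, 3)), Pow(Add(5293, -15286), -1)) = Mul(Add(-11146, 729), Pow(-9993, -1)) = Mul(-10417, Rational(-1, 9993)) = Rational(10417, 9993)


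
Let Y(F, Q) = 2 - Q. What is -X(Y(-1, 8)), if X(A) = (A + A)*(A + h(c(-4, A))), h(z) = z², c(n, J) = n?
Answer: 120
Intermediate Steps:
X(A) = 2*A*(16 + A) (X(A) = (A + A)*(A + (-4)²) = (2*A)*(A + 16) = (2*A)*(16 + A) = 2*A*(16 + A))
-X(Y(-1, 8)) = -2*(2 - 1*8)*(16 + (2 - 1*8)) = -2*(2 - 8)*(16 + (2 - 8)) = -2*(-6)*(16 - 6) = -2*(-6)*10 = -1*(-120) = 120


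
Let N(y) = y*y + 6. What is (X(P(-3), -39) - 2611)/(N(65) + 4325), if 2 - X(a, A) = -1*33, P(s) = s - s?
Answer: -28/93 ≈ -0.30108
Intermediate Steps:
P(s) = 0
X(a, A) = 35 (X(a, A) = 2 - (-1)*33 = 2 - 1*(-33) = 2 + 33 = 35)
N(y) = 6 + y² (N(y) = y² + 6 = 6 + y²)
(X(P(-3), -39) - 2611)/(N(65) + 4325) = (35 - 2611)/((6 + 65²) + 4325) = -2576/((6 + 4225) + 4325) = -2576/(4231 + 4325) = -2576/8556 = -2576*1/8556 = -28/93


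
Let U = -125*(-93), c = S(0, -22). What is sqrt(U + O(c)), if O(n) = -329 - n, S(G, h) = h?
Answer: sqrt(11318) ≈ 106.39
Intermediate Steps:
c = -22
U = 11625
sqrt(U + O(c)) = sqrt(11625 + (-329 - 1*(-22))) = sqrt(11625 + (-329 + 22)) = sqrt(11625 - 307) = sqrt(11318)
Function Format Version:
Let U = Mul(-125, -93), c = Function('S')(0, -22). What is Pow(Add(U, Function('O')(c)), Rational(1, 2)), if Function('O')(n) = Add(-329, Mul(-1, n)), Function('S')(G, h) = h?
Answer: Pow(11318, Rational(1, 2)) ≈ 106.39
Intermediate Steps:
c = -22
U = 11625
Pow(Add(U, Function('O')(c)), Rational(1, 2)) = Pow(Add(11625, Add(-329, Mul(-1, -22))), Rational(1, 2)) = Pow(Add(11625, Add(-329, 22)), Rational(1, 2)) = Pow(Add(11625, -307), Rational(1, 2)) = Pow(11318, Rational(1, 2))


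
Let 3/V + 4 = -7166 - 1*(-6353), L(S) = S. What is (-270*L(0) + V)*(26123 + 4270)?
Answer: -91179/817 ≈ -111.60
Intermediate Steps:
V = -3/817 (V = 3/(-4 + (-7166 - 1*(-6353))) = 3/(-4 + (-7166 + 6353)) = 3/(-4 - 813) = 3/(-817) = 3*(-1/817) = -3/817 ≈ -0.0036720)
(-270*L(0) + V)*(26123 + 4270) = (-270*0 - 3/817)*(26123 + 4270) = (0 - 3/817)*30393 = -3/817*30393 = -91179/817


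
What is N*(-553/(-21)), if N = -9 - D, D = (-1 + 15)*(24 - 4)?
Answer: -22831/3 ≈ -7610.3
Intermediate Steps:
D = 280 (D = 14*20 = 280)
N = -289 (N = -9 - 1*280 = -9 - 280 = -289)
N*(-553/(-21)) = -(-159817)/(-21) = -(-159817)*(-1)/21 = -289*79/3 = -22831/3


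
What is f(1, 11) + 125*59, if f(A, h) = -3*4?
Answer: 7363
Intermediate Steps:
f(A, h) = -12
f(1, 11) + 125*59 = -12 + 125*59 = -12 + 7375 = 7363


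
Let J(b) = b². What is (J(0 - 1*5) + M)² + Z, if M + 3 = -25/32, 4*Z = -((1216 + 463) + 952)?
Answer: -212495/1024 ≈ -207.51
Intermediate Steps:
Z = -2631/4 (Z = (-((1216 + 463) + 952))/4 = (-(1679 + 952))/4 = (-1*2631)/4 = (¼)*(-2631) = -2631/4 ≈ -657.75)
M = -121/32 (M = -3 - 25/32 = -121/32 ≈ -3.7813)
(J(0 - 1*5) + M)² + Z = ((0 - 1*5)² - 121/32)² - 2631/4 = ((0 - 5)² - 121/32)² - 2631/4 = ((-5)² - 121/32)² - 2631/4 = (25 - 121/32)² - 2631/4 = (679/32)² - 2631/4 = 461041/1024 - 2631/4 = -212495/1024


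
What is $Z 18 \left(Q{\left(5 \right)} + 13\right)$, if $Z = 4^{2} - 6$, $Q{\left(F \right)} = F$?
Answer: $3240$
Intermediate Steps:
$Z = 10$ ($Z = 16 - 6 = 10$)
$Z 18 \left(Q{\left(5 \right)} + 13\right) = 10 \cdot 18 \left(5 + 13\right) = 10 \cdot 18 \cdot 18 = 10 \cdot 324 = 3240$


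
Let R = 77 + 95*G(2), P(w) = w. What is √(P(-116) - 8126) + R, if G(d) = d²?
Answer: 457 + I*√8242 ≈ 457.0 + 90.785*I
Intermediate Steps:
R = 457 (R = 77 + 95*2² = 77 + 95*4 = 77 + 380 = 457)
√(P(-116) - 8126) + R = √(-116 - 8126) + 457 = √(-8242) + 457 = I*√8242 + 457 = 457 + I*√8242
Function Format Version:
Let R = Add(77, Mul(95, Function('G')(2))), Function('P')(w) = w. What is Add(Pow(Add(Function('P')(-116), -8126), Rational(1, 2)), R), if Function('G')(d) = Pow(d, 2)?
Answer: Add(457, Mul(I, Pow(8242, Rational(1, 2)))) ≈ Add(457.00, Mul(90.785, I))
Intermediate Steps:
R = 457 (R = Add(77, Mul(95, Pow(2, 2))) = Add(77, Mul(95, 4)) = Add(77, 380) = 457)
Add(Pow(Add(Function('P')(-116), -8126), Rational(1, 2)), R) = Add(Pow(Add(-116, -8126), Rational(1, 2)), 457) = Add(Pow(-8242, Rational(1, 2)), 457) = Add(Mul(I, Pow(8242, Rational(1, 2))), 457) = Add(457, Mul(I, Pow(8242, Rational(1, 2))))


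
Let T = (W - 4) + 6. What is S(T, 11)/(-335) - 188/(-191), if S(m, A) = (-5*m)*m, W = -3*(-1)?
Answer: 17371/12797 ≈ 1.3574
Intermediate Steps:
W = 3
T = 5 (T = (3 - 4) + 6 = -1 + 6 = 5)
S(m, A) = -5*m²
S(T, 11)/(-335) - 188/(-191) = -5*5²/(-335) - 188/(-191) = -5*25*(-1/335) - 188*(-1/191) = -125*(-1/335) + 188/191 = 25/67 + 188/191 = 17371/12797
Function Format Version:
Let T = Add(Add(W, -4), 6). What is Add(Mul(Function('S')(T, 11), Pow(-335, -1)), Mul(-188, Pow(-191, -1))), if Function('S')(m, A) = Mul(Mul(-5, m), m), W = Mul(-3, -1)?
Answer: Rational(17371, 12797) ≈ 1.3574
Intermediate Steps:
W = 3
T = 5 (T = Add(Add(3, -4), 6) = Add(-1, 6) = 5)
Function('S')(m, A) = Mul(-5, Pow(m, 2))
Add(Mul(Function('S')(T, 11), Pow(-335, -1)), Mul(-188, Pow(-191, -1))) = Add(Mul(Mul(-5, Pow(5, 2)), Pow(-335, -1)), Mul(-188, Pow(-191, -1))) = Add(Mul(Mul(-5, 25), Rational(-1, 335)), Mul(-188, Rational(-1, 191))) = Add(Mul(-125, Rational(-1, 335)), Rational(188, 191)) = Add(Rational(25, 67), Rational(188, 191)) = Rational(17371, 12797)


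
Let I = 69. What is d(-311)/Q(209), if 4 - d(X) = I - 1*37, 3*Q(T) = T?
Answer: -84/209 ≈ -0.40191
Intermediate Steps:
Q(T) = T/3
d(X) = -28 (d(X) = 4 - (69 - 1*37) = 4 - (69 - 37) = 4 - 1*32 = 4 - 32 = -28)
d(-311)/Q(209) = -28/((⅓)*209) = -28/209/3 = -28*3/209 = -84/209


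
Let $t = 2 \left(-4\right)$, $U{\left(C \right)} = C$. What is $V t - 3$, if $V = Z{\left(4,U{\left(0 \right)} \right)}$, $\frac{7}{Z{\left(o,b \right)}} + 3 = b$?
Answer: $\frac{47}{3} \approx 15.667$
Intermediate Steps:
$Z{\left(o,b \right)} = \frac{7}{-3 + b}$
$V = - \frac{7}{3}$ ($V = \frac{7}{-3 + 0} = \frac{7}{-3} = 7 \left(- \frac{1}{3}\right) = - \frac{7}{3} \approx -2.3333$)
$t = -8$
$V t - 3 = \left(- \frac{7}{3}\right) \left(-8\right) - 3 = \frac{56}{3} - 3 = \frac{47}{3}$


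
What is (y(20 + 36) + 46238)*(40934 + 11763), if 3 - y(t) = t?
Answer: 2433810945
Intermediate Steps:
y(t) = 3 - t
(y(20 + 36) + 46238)*(40934 + 11763) = ((3 - (20 + 36)) + 46238)*(40934 + 11763) = ((3 - 1*56) + 46238)*52697 = ((3 - 56) + 46238)*52697 = (-53 + 46238)*52697 = 46185*52697 = 2433810945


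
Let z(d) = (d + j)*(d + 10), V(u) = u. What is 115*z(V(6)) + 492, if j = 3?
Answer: 17052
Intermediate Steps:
z(d) = (3 + d)*(10 + d) (z(d) = (d + 3)*(d + 10) = (3 + d)*(10 + d))
115*z(V(6)) + 492 = 115*(30 + 6**2 + 13*6) + 492 = 115*(30 + 36 + 78) + 492 = 115*144 + 492 = 16560 + 492 = 17052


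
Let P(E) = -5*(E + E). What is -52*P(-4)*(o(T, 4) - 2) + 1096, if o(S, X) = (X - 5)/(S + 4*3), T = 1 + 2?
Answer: 16184/3 ≈ 5394.7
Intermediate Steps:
P(E) = -10*E
T = 3
o(S, X) = (-5 + X)/(12 + S) (o(S, X) = (-5 + X)/(S + 12) = (-5 + X)/(12 + S))
-52*P(-4)*(o(T, 4) - 2) + 1096 = -52*(-10*(-4))*((-5 + 4)/(12 + 3) - 2) + 1096 = -2080*(-1/15 - 2) + 1096 = -2080*(-31)/15 + 1096 = -52*(-248/3) + 1096 = 12896/3 + 1096 = 16184/3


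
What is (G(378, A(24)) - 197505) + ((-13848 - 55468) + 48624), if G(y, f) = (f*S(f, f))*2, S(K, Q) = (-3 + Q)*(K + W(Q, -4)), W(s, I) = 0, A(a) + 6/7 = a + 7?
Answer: -57923591/343 ≈ -1.6887e+5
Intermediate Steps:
A(a) = 43/7 + a (A(a) = -6/7 + (a + 7) = -6/7 + (7 + a) = 43/7 + a)
S(K, Q) = K*(-3 + Q) (S(K, Q) = (-3 + Q)*(K + 0) = (-3 + Q)*K = K*(-3 + Q))
G(y, f) = 2*f²*(-3 + f) (G(y, f) = (f*(f*(-3 + f)))*2 = (f²*(-3 + f))*2 = 2*f²*(-3 + f))
(G(378, A(24)) - 197505) + ((-13848 - 55468) + 48624) = (2*(43/7 + 24)²*(-3 + (43/7 + 24)) - 197505) + ((-13848 - 55468) + 48624) = (2*(211/7)²*(-3 + 211/7) - 197505) + (-69316 + 48624) = (2*(44521/49)*(190/7) - 197505) - 20692 = (16917980/343 - 197505) - 20692 = -50826235/343 - 20692 = -57923591/343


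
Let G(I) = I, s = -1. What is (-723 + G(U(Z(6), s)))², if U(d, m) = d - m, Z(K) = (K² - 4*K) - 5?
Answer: 511225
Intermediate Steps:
Z(K) = -5 + K² - 4*K
(-723 + G(U(Z(6), s)))² = (-723 + ((-5 + 6² - 4*6) - 1*(-1)))² = (-723 + ((-5 + 36 - 24) + 1))² = (-723 + (7 + 1))² = (-723 + 8)² = (-715)² = 511225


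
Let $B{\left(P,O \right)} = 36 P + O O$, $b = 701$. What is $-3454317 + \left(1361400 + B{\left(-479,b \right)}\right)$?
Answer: $-1618760$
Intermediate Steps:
$B{\left(P,O \right)} = O^{2} + 36 P$ ($B{\left(P,O \right)} = 36 P + O^{2} = O^{2} + 36 P$)
$-3454317 + \left(1361400 + B{\left(-479,b \right)}\right) = -3454317 + \left(1361400 + \left(701^{2} + 36 \left(-479\right)\right)\right) = -3454317 + \left(1361400 + \left(491401 - 17244\right)\right) = -3454317 + \left(1361400 + 474157\right) = -3454317 + 1835557 = -1618760$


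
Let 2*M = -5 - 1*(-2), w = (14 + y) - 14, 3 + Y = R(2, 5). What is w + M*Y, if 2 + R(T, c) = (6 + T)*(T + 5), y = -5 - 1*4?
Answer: -171/2 ≈ -85.500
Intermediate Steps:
y = -9 (y = -5 - 4 = -9)
R(T, c) = -2 + (5 + T)*(6 + T) (R(T, c) = -2 + (6 + T)*(T + 5) = -2 + (6 + T)*(5 + T) = -2 + (5 + T)*(6 + T))
Y = 51 (Y = -3 + (28 + 2**2 + 11*2) = -3 + (28 + 4 + 22) = -3 + 54 = 51)
w = -9 (w = (14 - 9) - 14 = 5 - 14 = -9)
M = -3/2 (M = (-5 - 1*(-2))/2 = (-5 + 2)/2 = (1/2)*(-3) = -3/2 ≈ -1.5000)
w + M*Y = -9 - 3/2*51 = -9 - 153/2 = -171/2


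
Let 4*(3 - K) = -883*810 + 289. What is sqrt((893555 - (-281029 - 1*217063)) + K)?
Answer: 3*sqrt(697949)/2 ≈ 1253.2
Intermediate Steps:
K = 714953/4 (K = 3 - (-883*810 + 289)/4 = 3 - (-715230 + 289)/4 = 3 - 1/4*(-714941) = 3 + 714941/4 = 714953/4 ≈ 1.7874e+5)
sqrt((893555 - (-281029 - 1*217063)) + K) = sqrt((893555 - (-281029 - 1*217063)) + 714953/4) = sqrt((893555 - (-281029 - 217063)) + 714953/4) = sqrt((893555 - 1*(-498092)) + 714953/4) = sqrt((893555 + 498092) + 714953/4) = sqrt(1391647 + 714953/4) = sqrt(6281541/4) = 3*sqrt(697949)/2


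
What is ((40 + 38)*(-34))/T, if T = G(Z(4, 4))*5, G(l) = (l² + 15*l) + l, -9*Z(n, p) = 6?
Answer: 5967/115 ≈ 51.887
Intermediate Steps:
Z(n, p) = -⅔ (Z(n, p) = -⅑*6 = -⅔)
G(l) = l² + 16*l
T = -460/9 (T = -2*(16 - ⅔)/3*5 = -⅔*46/3*5 = -92/9*5 = -460/9 ≈ -51.111)
((40 + 38)*(-34))/T = ((40 + 38)*(-34))/(-460/9) = (78*(-34))*(-9/460) = -2652*(-9/460) = 5967/115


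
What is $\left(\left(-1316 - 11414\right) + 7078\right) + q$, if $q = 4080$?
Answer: $-1572$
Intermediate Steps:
$\left(\left(-1316 - 11414\right) + 7078\right) + q = \left(\left(-1316 - 11414\right) + 7078\right) + 4080 = \left(-12730 + 7078\right) + 4080 = -5652 + 4080 = -1572$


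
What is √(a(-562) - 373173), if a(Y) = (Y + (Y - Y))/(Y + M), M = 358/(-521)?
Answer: I*√2004465080804655/73290 ≈ 610.88*I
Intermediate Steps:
M = -358/521 (M = 358*(-1/521) = -358/521 ≈ -0.68714)
a(Y) = Y/(-358/521 + Y) (a(Y) = (Y + (Y - Y))/(Y - 358/521) = (Y + 0)/(-358/521 + Y) = Y/(-358/521 + Y))
√(a(-562) - 373173) = √(521*(-562)/(-358 + 521*(-562)) - 373173) = √(521*(-562)/(-358 - 292802) - 373173) = √(521*(-562)/(-293160) - 373173) = √(521*(-562)*(-1/293160) - 373173) = √(146401/146580 - 373173) = √(-54699551939/146580) = I*√2004465080804655/73290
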